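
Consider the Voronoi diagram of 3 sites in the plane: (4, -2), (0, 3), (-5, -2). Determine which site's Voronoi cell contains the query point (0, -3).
Nearest site = (4, -2)

The Voronoi cell of site s contains exactly those query points closer to s than to any other site. Compute squared distances from q = (0, -3) to each site:
  (4 − 0)² + (-2 − -3)² = 17
  (-5 − 0)² + (-2 − -3)² = 26
  (0 − 0)² + (3 − -3)² = 36
Minimum is attained by (4, -2), so q lies in its Voronoi cell.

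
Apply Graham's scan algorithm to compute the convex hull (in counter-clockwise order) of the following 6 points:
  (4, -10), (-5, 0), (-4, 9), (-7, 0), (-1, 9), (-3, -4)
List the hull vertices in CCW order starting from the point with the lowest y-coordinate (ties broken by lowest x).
Hull (CCW) = [(4, -10), (-1, 9), (-4, 9), (-7, 0), (-3, -4)]

Graham scan procedure:
  1. Find the pivot p₀ = point with lowest y (tie → lowest x): (4, -10).
  2. Sort the remaining points by polar angle around p₀.
  3. Walk through sorted points, maintaining a stack; pop the top while the last three entries make a non-left turn (cross product ≤ 0).
  4. Final stack is the convex hull in CCW order: (4, -10), (-1, 9), (-4, 9), (-7, 0), (-3, -4).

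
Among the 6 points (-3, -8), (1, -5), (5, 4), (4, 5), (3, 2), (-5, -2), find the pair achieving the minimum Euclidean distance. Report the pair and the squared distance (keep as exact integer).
Pair = ((5, 4), (4, 5)); squared distance = 2

Compute all C(6, 2) = 15 pairwise squared distances (x_i − x_j)² + (y_i − y_j)². The minimum is 2, attained by the pair ((5, 4), (4, 5)).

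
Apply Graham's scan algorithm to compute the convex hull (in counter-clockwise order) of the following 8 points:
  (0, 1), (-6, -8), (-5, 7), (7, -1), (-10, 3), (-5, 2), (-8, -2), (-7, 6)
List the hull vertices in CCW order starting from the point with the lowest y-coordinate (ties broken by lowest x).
Hull (CCW) = [(-6, -8), (7, -1), (-5, 7), (-7, 6), (-10, 3)]

Graham scan procedure:
  1. Find the pivot p₀ = point with lowest y (tie → lowest x): (-6, -8).
  2. Sort the remaining points by polar angle around p₀.
  3. Walk through sorted points, maintaining a stack; pop the top while the last three entries make a non-left turn (cross product ≤ 0).
  4. Final stack is the convex hull in CCW order: (-6, -8), (7, -1), (-5, 7), (-7, 6), (-10, 3).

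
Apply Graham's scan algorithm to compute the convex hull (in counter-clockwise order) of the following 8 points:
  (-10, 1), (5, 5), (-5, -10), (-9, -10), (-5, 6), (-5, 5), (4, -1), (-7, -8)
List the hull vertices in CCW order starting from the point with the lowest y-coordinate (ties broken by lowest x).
Hull (CCW) = [(-9, -10), (-5, -10), (4, -1), (5, 5), (-5, 6), (-10, 1)]

Graham scan procedure:
  1. Find the pivot p₀ = point with lowest y (tie → lowest x): (-9, -10).
  2. Sort the remaining points by polar angle around p₀.
  3. Walk through sorted points, maintaining a stack; pop the top while the last three entries make a non-left turn (cross product ≤ 0).
  4. Final stack is the convex hull in CCW order: (-9, -10), (-5, -10), (4, -1), (5, 5), (-5, 6), (-10, 1).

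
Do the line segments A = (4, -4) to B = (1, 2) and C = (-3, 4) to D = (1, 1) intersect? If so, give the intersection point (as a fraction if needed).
No (intersection of containing lines falls outside at least one segment)

Parametrize and solve: t = 11/15, s = 6/5. At least one of these is outside [0, 1], so the segments do not intersect.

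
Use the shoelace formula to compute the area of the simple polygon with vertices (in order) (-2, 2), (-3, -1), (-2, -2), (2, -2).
Area = 10

Shoelace formula: Area = (1/2) |Σ_i (x_i · y_{i+1} − x_{i+1} · y_i)| (indices mod n). Compute each cross term:
  (-2)(-1) − (-3)(2) = 8
  (-3)(-2) − (-2)(-1) = 4
  (-2)(-2) − (2)(-2) = 8
  (2)(2) − (-2)(-2) = 0
Sum = 20, so (signed) Area = 20/2 = 10, |Area| = 10.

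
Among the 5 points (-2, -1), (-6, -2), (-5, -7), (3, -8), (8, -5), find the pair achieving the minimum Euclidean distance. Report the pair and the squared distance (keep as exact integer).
Pair = ((-2, -1), (-6, -2)); squared distance = 17

Compute all C(5, 2) = 10 pairwise squared distances (x_i − x_j)² + (y_i − y_j)². The minimum is 17, attained by the pair ((-2, -1), (-6, -2)).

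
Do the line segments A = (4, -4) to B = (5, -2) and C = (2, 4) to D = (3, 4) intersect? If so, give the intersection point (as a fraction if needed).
No (intersection of containing lines falls outside at least one segment)

Parametrize and solve: t = 4, s = 6. At least one of these is outside [0, 1], so the segments do not intersect.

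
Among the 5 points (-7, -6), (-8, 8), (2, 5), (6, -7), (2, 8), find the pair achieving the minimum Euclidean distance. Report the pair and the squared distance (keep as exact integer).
Pair = ((2, 5), (2, 8)); squared distance = 9

Compute all C(5, 2) = 10 pairwise squared distances (x_i − x_j)² + (y_i − y_j)². The minimum is 9, attained by the pair ((2, 5), (2, 8)).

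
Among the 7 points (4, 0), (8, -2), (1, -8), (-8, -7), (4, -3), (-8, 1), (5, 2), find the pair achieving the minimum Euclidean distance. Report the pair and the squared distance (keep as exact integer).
Pair = ((4, 0), (5, 2)); squared distance = 5

Compute all C(7, 2) = 21 pairwise squared distances (x_i − x_j)² + (y_i − y_j)². The minimum is 5, attained by the pair ((4, 0), (5, 2)).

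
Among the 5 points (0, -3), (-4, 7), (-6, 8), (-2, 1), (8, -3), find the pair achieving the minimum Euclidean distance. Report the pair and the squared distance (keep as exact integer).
Pair = ((-4, 7), (-6, 8)); squared distance = 5

Compute all C(5, 2) = 10 pairwise squared distances (x_i − x_j)² + (y_i − y_j)². The minimum is 5, attained by the pair ((-4, 7), (-6, 8)).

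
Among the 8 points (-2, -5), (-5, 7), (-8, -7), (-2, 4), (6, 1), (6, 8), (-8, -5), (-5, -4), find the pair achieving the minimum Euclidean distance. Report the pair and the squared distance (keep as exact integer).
Pair = ((-8, -7), (-8, -5)); squared distance = 4

Compute all C(8, 2) = 28 pairwise squared distances (x_i − x_j)² + (y_i − y_j)². The minimum is 4, attained by the pair ((-8, -7), (-8, -5)).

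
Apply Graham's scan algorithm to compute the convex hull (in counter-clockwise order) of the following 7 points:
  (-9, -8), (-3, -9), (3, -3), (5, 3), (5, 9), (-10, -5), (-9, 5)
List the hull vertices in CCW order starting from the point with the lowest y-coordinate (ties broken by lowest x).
Hull (CCW) = [(-3, -9), (3, -3), (5, 3), (5, 9), (-9, 5), (-10, -5), (-9, -8)]

Graham scan procedure:
  1. Find the pivot p₀ = point with lowest y (tie → lowest x): (-3, -9).
  2. Sort the remaining points by polar angle around p₀.
  3. Walk through sorted points, maintaining a stack; pop the top while the last three entries make a non-left turn (cross product ≤ 0).
  4. Final stack is the convex hull in CCW order: (-3, -9), (3, -3), (5, 3), (5, 9), (-9, 5), (-10, -5), (-9, -8).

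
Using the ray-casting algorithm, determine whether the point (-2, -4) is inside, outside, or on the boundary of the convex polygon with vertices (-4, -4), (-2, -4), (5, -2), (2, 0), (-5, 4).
The point (-2, -4) lies on the polygon boundary

Boundary check: the query satisfies the collinearity and bounding-box conditions for some polygon edge, so it lies exactly on the boundary.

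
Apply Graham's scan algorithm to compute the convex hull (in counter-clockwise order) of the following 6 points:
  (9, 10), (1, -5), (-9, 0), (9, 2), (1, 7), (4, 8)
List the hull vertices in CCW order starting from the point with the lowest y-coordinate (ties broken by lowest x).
Hull (CCW) = [(1, -5), (9, 2), (9, 10), (1, 7), (-9, 0)]

Graham scan procedure:
  1. Find the pivot p₀ = point with lowest y (tie → lowest x): (1, -5).
  2. Sort the remaining points by polar angle around p₀.
  3. Walk through sorted points, maintaining a stack; pop the top while the last three entries make a non-left turn (cross product ≤ 0).
  4. Final stack is the convex hull in CCW order: (1, -5), (9, 2), (9, 10), (1, 7), (-9, 0).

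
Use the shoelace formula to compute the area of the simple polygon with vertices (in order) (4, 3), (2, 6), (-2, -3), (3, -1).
Area = 24

Shoelace formula: Area = (1/2) |Σ_i (x_i · y_{i+1} − x_{i+1} · y_i)| (indices mod n). Compute each cross term:
  (4)(6) − (2)(3) = 18
  (2)(-3) − (-2)(6) = 6
  (-2)(-1) − (3)(-3) = 11
  (3)(3) − (4)(-1) = 13
Sum = 48, so (signed) Area = 48/2 = 24, |Area| = 24.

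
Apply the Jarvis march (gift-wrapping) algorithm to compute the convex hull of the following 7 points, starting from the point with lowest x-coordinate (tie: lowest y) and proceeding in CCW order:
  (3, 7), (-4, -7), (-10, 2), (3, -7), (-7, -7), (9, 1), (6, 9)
Hull (CCW) = [(-10, 2), (-7, -7), (3, -7), (9, 1), (6, 9)]

Jarvis march: at each step, from the current hull vertex p, select the next vertex q as the point such that every other point lies strictly to the left of (or on) the directed line p → q. (Equivalently: for every other point r, the cross product (q − p) × (r − p) ≥ 0.)
Starting point (lowest x, tie lowest y): (-10, 2). Wrap until returning to start. Resulting hull: (-10, 2), (-7, -7), (3, -7), (9, 1), (6, 9).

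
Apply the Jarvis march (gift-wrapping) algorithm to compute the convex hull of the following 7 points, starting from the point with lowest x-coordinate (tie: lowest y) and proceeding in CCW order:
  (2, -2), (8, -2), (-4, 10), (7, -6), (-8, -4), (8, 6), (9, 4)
Hull (CCW) = [(-8, -4), (7, -6), (8, -2), (9, 4), (8, 6), (-4, 10)]

Jarvis march: at each step, from the current hull vertex p, select the next vertex q as the point such that every other point lies strictly to the left of (or on) the directed line p → q. (Equivalently: for every other point r, the cross product (q − p) × (r − p) ≥ 0.)
Starting point (lowest x, tie lowest y): (-8, -4). Wrap until returning to start. Resulting hull: (-8, -4), (7, -6), (8, -2), (9, 4), (8, 6), (-4, 10).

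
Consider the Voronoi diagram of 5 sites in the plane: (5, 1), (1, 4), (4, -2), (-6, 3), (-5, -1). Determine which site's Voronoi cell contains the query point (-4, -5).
Nearest site = (-5, -1)

The Voronoi cell of site s contains exactly those query points closer to s than to any other site. Compute squared distances from q = (-4, -5) to each site:
  (-5 − -4)² + (-1 − -5)² = 17
  (-6 − -4)² + (3 − -5)² = 68
  (4 − -4)² + (-2 − -5)² = 73
  (1 − -4)² + (4 − -5)² = 106
  (5 − -4)² + (1 − -5)² = 117
Minimum is attained by (-5, -1), so q lies in its Voronoi cell.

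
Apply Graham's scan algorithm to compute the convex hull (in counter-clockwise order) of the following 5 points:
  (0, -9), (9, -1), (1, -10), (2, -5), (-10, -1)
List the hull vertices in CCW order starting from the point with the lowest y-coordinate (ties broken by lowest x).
Hull (CCW) = [(1, -10), (9, -1), (-10, -1)]

Graham scan procedure:
  1. Find the pivot p₀ = point with lowest y (tie → lowest x): (1, -10).
  2. Sort the remaining points by polar angle around p₀.
  3. Walk through sorted points, maintaining a stack; pop the top while the last three entries make a non-left turn (cross product ≤ 0).
  4. Final stack is the convex hull in CCW order: (1, -10), (9, -1), (-10, -1).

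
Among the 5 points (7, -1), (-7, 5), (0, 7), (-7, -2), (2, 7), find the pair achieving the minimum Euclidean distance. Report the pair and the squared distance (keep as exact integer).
Pair = ((0, 7), (2, 7)); squared distance = 4

Compute all C(5, 2) = 10 pairwise squared distances (x_i − x_j)² + (y_i − y_j)². The minimum is 4, attained by the pair ((0, 7), (2, 7)).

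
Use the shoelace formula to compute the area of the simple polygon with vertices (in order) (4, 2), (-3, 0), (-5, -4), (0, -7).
Area = 81/2

Shoelace formula: Area = (1/2) |Σ_i (x_i · y_{i+1} − x_{i+1} · y_i)| (indices mod n). Compute each cross term:
  (4)(0) − (-3)(2) = 6
  (-3)(-4) − (-5)(0) = 12
  (-5)(-7) − (0)(-4) = 35
  (0)(2) − (4)(-7) = 28
Sum = 81, so (signed) Area = 81/2 = 81/2, |Area| = 81/2.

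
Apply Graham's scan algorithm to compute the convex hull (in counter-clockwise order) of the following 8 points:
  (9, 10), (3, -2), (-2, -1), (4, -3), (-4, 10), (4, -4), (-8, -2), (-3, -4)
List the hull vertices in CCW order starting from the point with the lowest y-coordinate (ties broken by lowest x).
Hull (CCW) = [(-3, -4), (4, -4), (9, 10), (-4, 10), (-8, -2)]

Graham scan procedure:
  1. Find the pivot p₀ = point with lowest y (tie → lowest x): (-3, -4).
  2. Sort the remaining points by polar angle around p₀.
  3. Walk through sorted points, maintaining a stack; pop the top while the last three entries make a non-left turn (cross product ≤ 0).
  4. Final stack is the convex hull in CCW order: (-3, -4), (4, -4), (9, 10), (-4, 10), (-8, -2).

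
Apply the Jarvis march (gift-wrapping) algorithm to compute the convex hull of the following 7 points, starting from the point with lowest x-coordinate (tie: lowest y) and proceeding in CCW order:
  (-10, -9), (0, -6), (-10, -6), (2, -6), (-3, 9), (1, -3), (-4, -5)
Hull (CCW) = [(-10, -9), (2, -6), (-3, 9), (-10, -6)]

Jarvis march: at each step, from the current hull vertex p, select the next vertex q as the point such that every other point lies strictly to the left of (or on) the directed line p → q. (Equivalently: for every other point r, the cross product (q − p) × (r − p) ≥ 0.)
Starting point (lowest x, tie lowest y): (-10, -9). Wrap until returning to start. Resulting hull: (-10, -9), (2, -6), (-3, 9), (-10, -6).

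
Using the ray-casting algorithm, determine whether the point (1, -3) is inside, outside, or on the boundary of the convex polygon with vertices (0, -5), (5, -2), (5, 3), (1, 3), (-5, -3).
The point (1, -3) lies strictly inside the polygon

Cast a horizontal ray to the right from the query point and count how many polygon edges it crosses (each edge strictly once or zero times, handled with the usual half-open convention). 
Parity of crossings → odd ⇒ inside.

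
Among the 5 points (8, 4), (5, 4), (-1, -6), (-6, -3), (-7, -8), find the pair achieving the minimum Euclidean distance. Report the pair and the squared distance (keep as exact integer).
Pair = ((8, 4), (5, 4)); squared distance = 9

Compute all C(5, 2) = 10 pairwise squared distances (x_i − x_j)² + (y_i − y_j)². The minimum is 9, attained by the pair ((8, 4), (5, 4)).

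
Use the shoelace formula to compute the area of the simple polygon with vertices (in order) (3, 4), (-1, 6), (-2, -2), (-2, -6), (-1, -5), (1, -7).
Area = 85/2

Shoelace formula: Area = (1/2) |Σ_i (x_i · y_{i+1} − x_{i+1} · y_i)| (indices mod n). Compute each cross term:
  (3)(6) − (-1)(4) = 22
  (-1)(-2) − (-2)(6) = 14
  (-2)(-6) − (-2)(-2) = 8
  (-2)(-5) − (-1)(-6) = 4
  (-1)(-7) − (1)(-5) = 12
  (1)(4) − (3)(-7) = 25
Sum = 85, so (signed) Area = 85/2 = 85/2, |Area| = 85/2.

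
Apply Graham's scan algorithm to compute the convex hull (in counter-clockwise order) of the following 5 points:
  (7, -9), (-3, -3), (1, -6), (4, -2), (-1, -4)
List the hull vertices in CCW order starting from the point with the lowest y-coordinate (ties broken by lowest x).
Hull (CCW) = [(7, -9), (4, -2), (-3, -3), (1, -6)]

Graham scan procedure:
  1. Find the pivot p₀ = point with lowest y (tie → lowest x): (7, -9).
  2. Sort the remaining points by polar angle around p₀.
  3. Walk through sorted points, maintaining a stack; pop the top while the last three entries make a non-left turn (cross product ≤ 0).
  4. Final stack is the convex hull in CCW order: (7, -9), (4, -2), (-3, -3), (1, -6).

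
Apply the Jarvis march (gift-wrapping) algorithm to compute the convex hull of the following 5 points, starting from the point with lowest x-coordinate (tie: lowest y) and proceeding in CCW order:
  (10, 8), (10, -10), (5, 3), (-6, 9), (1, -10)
Hull (CCW) = [(-6, 9), (1, -10), (10, -10), (10, 8)]

Jarvis march: at each step, from the current hull vertex p, select the next vertex q as the point such that every other point lies strictly to the left of (or on) the directed line p → q. (Equivalently: for every other point r, the cross product (q − p) × (r − p) ≥ 0.)
Starting point (lowest x, tie lowest y): (-6, 9). Wrap until returning to start. Resulting hull: (-6, 9), (1, -10), (10, -10), (10, 8).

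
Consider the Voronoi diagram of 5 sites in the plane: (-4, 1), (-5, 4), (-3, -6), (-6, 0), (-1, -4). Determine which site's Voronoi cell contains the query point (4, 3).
Nearest site = (-4, 1)

The Voronoi cell of site s contains exactly those query points closer to s than to any other site. Compute squared distances from q = (4, 3) to each site:
  (-4 − 4)² + (1 − 3)² = 68
  (-1 − 4)² + (-4 − 3)² = 74
  (-5 − 4)² + (4 − 3)² = 82
  (-6 − 4)² + (0 − 3)² = 109
  (-3 − 4)² + (-6 − 3)² = 130
Minimum is attained by (-4, 1), so q lies in its Voronoi cell.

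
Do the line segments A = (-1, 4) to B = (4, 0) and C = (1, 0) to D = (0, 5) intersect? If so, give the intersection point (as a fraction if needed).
Yes; intersection at (3/7, 20/7) (t = 2/7 on AB, s = 4/7 on CD)

Parametrize AB as A + t(B − A) = (-1 + 5 t, 4 + -4 t) and CD as C + s(D − C) = (1 + -1 s, 0 + 5 s). Solve the linear system for (t, s). Determinant = -21 ≠ 0, so a unique intersection of the containing lines exists. Solution: t = 2/7, s = 4/7 — both in [0, 1], so the segments cross. Intersection point: (3/7, 20/7).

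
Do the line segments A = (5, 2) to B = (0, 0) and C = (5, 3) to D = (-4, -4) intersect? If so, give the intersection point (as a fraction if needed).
Yes; intersection at (40/17, 16/17) (t = 9/17 on AB, s = 5/17 on CD)

Parametrize AB as A + t(B − A) = (5 + -5 t, 2 + -2 t) and CD as C + s(D − C) = (5 + -9 s, 3 + -7 s). Solve the linear system for (t, s). Determinant = -17 ≠ 0, so a unique intersection of the containing lines exists. Solution: t = 9/17, s = 5/17 — both in [0, 1], so the segments cross. Intersection point: (40/17, 16/17).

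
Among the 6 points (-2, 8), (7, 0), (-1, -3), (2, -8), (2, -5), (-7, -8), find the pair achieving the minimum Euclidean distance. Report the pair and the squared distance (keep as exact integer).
Pair = ((2, -8), (2, -5)); squared distance = 9

Compute all C(6, 2) = 15 pairwise squared distances (x_i − x_j)² + (y_i − y_j)². The minimum is 9, attained by the pair ((2, -8), (2, -5)).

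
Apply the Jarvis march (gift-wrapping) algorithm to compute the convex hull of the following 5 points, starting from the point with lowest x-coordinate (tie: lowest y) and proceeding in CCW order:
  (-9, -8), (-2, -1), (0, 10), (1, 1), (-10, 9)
Hull (CCW) = [(-10, 9), (-9, -8), (1, 1), (0, 10)]

Jarvis march: at each step, from the current hull vertex p, select the next vertex q as the point such that every other point lies strictly to the left of (or on) the directed line p → q. (Equivalently: for every other point r, the cross product (q − p) × (r − p) ≥ 0.)
Starting point (lowest x, tie lowest y): (-10, 9). Wrap until returning to start. Resulting hull: (-10, 9), (-9, -8), (1, 1), (0, 10).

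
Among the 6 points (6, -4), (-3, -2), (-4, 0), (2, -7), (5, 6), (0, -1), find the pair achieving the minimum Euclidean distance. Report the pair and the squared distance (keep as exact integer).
Pair = ((-3, -2), (-4, 0)); squared distance = 5

Compute all C(6, 2) = 15 pairwise squared distances (x_i − x_j)² + (y_i − y_j)². The minimum is 5, attained by the pair ((-3, -2), (-4, 0)).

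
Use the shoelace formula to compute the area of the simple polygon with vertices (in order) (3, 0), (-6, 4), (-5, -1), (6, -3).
Area = 34

Shoelace formula: Area = (1/2) |Σ_i (x_i · y_{i+1} − x_{i+1} · y_i)| (indices mod n). Compute each cross term:
  (3)(4) − (-6)(0) = 12
  (-6)(-1) − (-5)(4) = 26
  (-5)(-3) − (6)(-1) = 21
  (6)(0) − (3)(-3) = 9
Sum = 68, so (signed) Area = 68/2 = 34, |Area| = 34.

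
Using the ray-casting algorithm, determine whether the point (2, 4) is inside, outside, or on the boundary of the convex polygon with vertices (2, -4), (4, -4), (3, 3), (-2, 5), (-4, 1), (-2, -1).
The point (2, 4) lies strictly outside the polygon

Cast a horizontal ray to the right from the query point and count how many polygon edges it crosses (each edge strictly once or zero times, handled with the usual half-open convention). 
Parity of crossings → even ⇒ outside.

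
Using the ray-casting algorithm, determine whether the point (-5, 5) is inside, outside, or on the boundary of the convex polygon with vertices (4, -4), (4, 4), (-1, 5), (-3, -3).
The point (-5, 5) lies strictly outside the polygon

Cast a horizontal ray to the right from the query point and count how many polygon edges it crosses (each edge strictly once or zero times, handled with the usual half-open convention). 
Parity of crossings → even ⇒ outside.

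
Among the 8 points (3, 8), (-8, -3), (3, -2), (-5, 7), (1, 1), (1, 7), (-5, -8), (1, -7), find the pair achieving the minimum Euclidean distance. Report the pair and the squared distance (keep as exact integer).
Pair = ((3, 8), (1, 7)); squared distance = 5

Compute all C(8, 2) = 28 pairwise squared distances (x_i − x_j)² + (y_i − y_j)². The minimum is 5, attained by the pair ((3, 8), (1, 7)).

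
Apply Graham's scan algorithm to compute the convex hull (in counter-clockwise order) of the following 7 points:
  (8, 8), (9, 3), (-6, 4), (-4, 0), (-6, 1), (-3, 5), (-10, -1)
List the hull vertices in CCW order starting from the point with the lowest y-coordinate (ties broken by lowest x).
Hull (CCW) = [(-10, -1), (-4, 0), (9, 3), (8, 8), (-3, 5), (-6, 4)]

Graham scan procedure:
  1. Find the pivot p₀ = point with lowest y (tie → lowest x): (-10, -1).
  2. Sort the remaining points by polar angle around p₀.
  3. Walk through sorted points, maintaining a stack; pop the top while the last three entries make a non-left turn (cross product ≤ 0).
  4. Final stack is the convex hull in CCW order: (-10, -1), (-4, 0), (9, 3), (8, 8), (-3, 5), (-6, 4).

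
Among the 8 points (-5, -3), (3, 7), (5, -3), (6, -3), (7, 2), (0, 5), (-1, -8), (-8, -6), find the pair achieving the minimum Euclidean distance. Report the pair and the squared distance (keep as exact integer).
Pair = ((5, -3), (6, -3)); squared distance = 1

Compute all C(8, 2) = 28 pairwise squared distances (x_i − x_j)² + (y_i − y_j)². The minimum is 1, attained by the pair ((5, -3), (6, -3)).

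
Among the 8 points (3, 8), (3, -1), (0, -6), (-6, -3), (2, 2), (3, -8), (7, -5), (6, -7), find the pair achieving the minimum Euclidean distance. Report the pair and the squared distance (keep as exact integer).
Pair = ((7, -5), (6, -7)); squared distance = 5

Compute all C(8, 2) = 28 pairwise squared distances (x_i − x_j)² + (y_i − y_j)². The minimum is 5, attained by the pair ((7, -5), (6, -7)).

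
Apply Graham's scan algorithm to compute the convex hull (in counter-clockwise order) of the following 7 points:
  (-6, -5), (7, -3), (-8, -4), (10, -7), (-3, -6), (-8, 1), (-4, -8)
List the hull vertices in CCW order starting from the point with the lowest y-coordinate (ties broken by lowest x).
Hull (CCW) = [(-4, -8), (10, -7), (7, -3), (-8, 1), (-8, -4)]

Graham scan procedure:
  1. Find the pivot p₀ = point with lowest y (tie → lowest x): (-4, -8).
  2. Sort the remaining points by polar angle around p₀.
  3. Walk through sorted points, maintaining a stack; pop the top while the last three entries make a non-left turn (cross product ≤ 0).
  4. Final stack is the convex hull in CCW order: (-4, -8), (10, -7), (7, -3), (-8, 1), (-8, -4).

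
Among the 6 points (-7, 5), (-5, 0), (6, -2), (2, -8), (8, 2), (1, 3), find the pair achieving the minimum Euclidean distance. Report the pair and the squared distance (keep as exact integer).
Pair = ((6, -2), (8, 2)); squared distance = 20

Compute all C(6, 2) = 15 pairwise squared distances (x_i − x_j)² + (y_i − y_j)². The minimum is 20, attained by the pair ((6, -2), (8, 2)).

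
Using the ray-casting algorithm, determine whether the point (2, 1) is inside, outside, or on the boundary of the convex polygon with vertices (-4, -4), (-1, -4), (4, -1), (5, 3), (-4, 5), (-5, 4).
The point (2, 1) lies strictly inside the polygon

Cast a horizontal ray to the right from the query point and count how many polygon edges it crosses (each edge strictly once or zero times, handled with the usual half-open convention). 
Parity of crossings → odd ⇒ inside.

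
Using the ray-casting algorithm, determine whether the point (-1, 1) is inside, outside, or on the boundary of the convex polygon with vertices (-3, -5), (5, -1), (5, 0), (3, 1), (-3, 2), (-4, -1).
The point (-1, 1) lies strictly inside the polygon

Cast a horizontal ray to the right from the query point and count how many polygon edges it crosses (each edge strictly once or zero times, handled with the usual half-open convention). 
Parity of crossings → odd ⇒ inside.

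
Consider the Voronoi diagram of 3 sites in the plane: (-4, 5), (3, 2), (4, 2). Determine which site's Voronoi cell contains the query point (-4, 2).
Nearest site = (-4, 5)

The Voronoi cell of site s contains exactly those query points closer to s than to any other site. Compute squared distances from q = (-4, 2) to each site:
  (-4 − -4)² + (5 − 2)² = 9
  (3 − -4)² + (2 − 2)² = 49
  (4 − -4)² + (2 − 2)² = 64
Minimum is attained by (-4, 5), so q lies in its Voronoi cell.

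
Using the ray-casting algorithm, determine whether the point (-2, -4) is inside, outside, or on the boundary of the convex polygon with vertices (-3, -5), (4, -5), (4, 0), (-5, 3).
The point (-2, -4) lies strictly inside the polygon

Cast a horizontal ray to the right from the query point and count how many polygon edges it crosses (each edge strictly once or zero times, handled with the usual half-open convention). 
Parity of crossings → odd ⇒ inside.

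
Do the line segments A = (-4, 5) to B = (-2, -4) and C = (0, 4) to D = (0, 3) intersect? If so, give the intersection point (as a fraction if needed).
No (intersection of containing lines falls outside at least one segment)

Parametrize and solve: t = 2, s = 17. At least one of these is outside [0, 1], so the segments do not intersect.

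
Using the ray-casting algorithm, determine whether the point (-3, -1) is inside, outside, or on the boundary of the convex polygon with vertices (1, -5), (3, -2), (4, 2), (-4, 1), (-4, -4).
The point (-3, -1) lies strictly inside the polygon

Cast a horizontal ray to the right from the query point and count how many polygon edges it crosses (each edge strictly once or zero times, handled with the usual half-open convention). 
Parity of crossings → odd ⇒ inside.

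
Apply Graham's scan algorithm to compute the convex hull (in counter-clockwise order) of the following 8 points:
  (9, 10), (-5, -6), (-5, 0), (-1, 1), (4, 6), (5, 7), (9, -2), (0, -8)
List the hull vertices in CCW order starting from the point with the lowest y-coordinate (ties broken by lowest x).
Hull (CCW) = [(0, -8), (9, -2), (9, 10), (-5, 0), (-5, -6)]

Graham scan procedure:
  1. Find the pivot p₀ = point with lowest y (tie → lowest x): (0, -8).
  2. Sort the remaining points by polar angle around p₀.
  3. Walk through sorted points, maintaining a stack; pop the top while the last three entries make a non-left turn (cross product ≤ 0).
  4. Final stack is the convex hull in CCW order: (0, -8), (9, -2), (9, 10), (-5, 0), (-5, -6).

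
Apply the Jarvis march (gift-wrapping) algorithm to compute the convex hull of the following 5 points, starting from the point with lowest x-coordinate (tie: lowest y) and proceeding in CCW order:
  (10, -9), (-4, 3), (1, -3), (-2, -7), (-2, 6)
Hull (CCW) = [(-4, 3), (-2, -7), (10, -9), (-2, 6)]

Jarvis march: at each step, from the current hull vertex p, select the next vertex q as the point such that every other point lies strictly to the left of (or on) the directed line p → q. (Equivalently: for every other point r, the cross product (q − p) × (r − p) ≥ 0.)
Starting point (lowest x, tie lowest y): (-4, 3). Wrap until returning to start. Resulting hull: (-4, 3), (-2, -7), (10, -9), (-2, 6).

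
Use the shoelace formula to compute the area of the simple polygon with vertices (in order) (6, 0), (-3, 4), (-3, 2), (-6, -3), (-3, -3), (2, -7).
Area = 129/2

Shoelace formula: Area = (1/2) |Σ_i (x_i · y_{i+1} − x_{i+1} · y_i)| (indices mod n). Compute each cross term:
  (6)(4) − (-3)(0) = 24
  (-3)(2) − (-3)(4) = 6
  (-3)(-3) − (-6)(2) = 21
  (-6)(-3) − (-3)(-3) = 9
  (-3)(-7) − (2)(-3) = 27
  (2)(0) − (6)(-7) = 42
Sum = 129, so (signed) Area = 129/2 = 129/2, |Area| = 129/2.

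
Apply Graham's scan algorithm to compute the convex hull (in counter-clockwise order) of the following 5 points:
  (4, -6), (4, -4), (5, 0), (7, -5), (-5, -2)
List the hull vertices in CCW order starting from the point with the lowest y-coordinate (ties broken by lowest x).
Hull (CCW) = [(4, -6), (7, -5), (5, 0), (-5, -2)]

Graham scan procedure:
  1. Find the pivot p₀ = point with lowest y (tie → lowest x): (4, -6).
  2. Sort the remaining points by polar angle around p₀.
  3. Walk through sorted points, maintaining a stack; pop the top while the last three entries make a non-left turn (cross product ≤ 0).
  4. Final stack is the convex hull in CCW order: (4, -6), (7, -5), (5, 0), (-5, -2).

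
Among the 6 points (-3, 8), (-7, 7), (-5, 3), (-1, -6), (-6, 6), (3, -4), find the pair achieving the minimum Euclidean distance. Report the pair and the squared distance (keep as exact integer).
Pair = ((-7, 7), (-6, 6)); squared distance = 2

Compute all C(6, 2) = 15 pairwise squared distances (x_i − x_j)² + (y_i − y_j)². The minimum is 2, attained by the pair ((-7, 7), (-6, 6)).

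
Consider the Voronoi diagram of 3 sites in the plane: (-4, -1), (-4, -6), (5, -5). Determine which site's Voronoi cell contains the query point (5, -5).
Nearest site = (5, -5)

The Voronoi cell of site s contains exactly those query points closer to s than to any other site. Compute squared distances from q = (5, -5) to each site:
  (5 − 5)² + (-5 − -5)² = 0
  (-4 − 5)² + (-6 − -5)² = 82
  (-4 − 5)² + (-1 − -5)² = 97
Minimum is attained by (5, -5), so q lies in its Voronoi cell.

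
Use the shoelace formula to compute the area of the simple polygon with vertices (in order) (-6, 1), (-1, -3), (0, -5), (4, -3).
Area = 15

Shoelace formula: Area = (1/2) |Σ_i (x_i · y_{i+1} − x_{i+1} · y_i)| (indices mod n). Compute each cross term:
  (-6)(-3) − (-1)(1) = 19
  (-1)(-5) − (0)(-3) = 5
  (0)(-3) − (4)(-5) = 20
  (4)(1) − (-6)(-3) = -14
Sum = 30, so (signed) Area = 30/2 = 15, |Area| = 15.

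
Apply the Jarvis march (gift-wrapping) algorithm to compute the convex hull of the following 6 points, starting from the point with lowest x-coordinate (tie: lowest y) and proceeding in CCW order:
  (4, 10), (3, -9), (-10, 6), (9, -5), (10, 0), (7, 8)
Hull (CCW) = [(-10, 6), (3, -9), (9, -5), (10, 0), (7, 8), (4, 10)]

Jarvis march: at each step, from the current hull vertex p, select the next vertex q as the point such that every other point lies strictly to the left of (or on) the directed line p → q. (Equivalently: for every other point r, the cross product (q − p) × (r − p) ≥ 0.)
Starting point (lowest x, tie lowest y): (-10, 6). Wrap until returning to start. Resulting hull: (-10, 6), (3, -9), (9, -5), (10, 0), (7, 8), (4, 10).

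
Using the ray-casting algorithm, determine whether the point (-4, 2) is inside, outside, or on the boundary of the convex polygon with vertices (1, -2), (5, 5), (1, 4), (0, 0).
The point (-4, 2) lies strictly outside the polygon

Cast a horizontal ray to the right from the query point and count how many polygon edges it crosses (each edge strictly once or zero times, handled with the usual half-open convention). 
Parity of crossings → even ⇒ outside.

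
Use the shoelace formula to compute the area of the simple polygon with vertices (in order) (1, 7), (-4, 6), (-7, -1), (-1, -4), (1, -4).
Area = 63

Shoelace formula: Area = (1/2) |Σ_i (x_i · y_{i+1} − x_{i+1} · y_i)| (indices mod n). Compute each cross term:
  (1)(6) − (-4)(7) = 34
  (-4)(-1) − (-7)(6) = 46
  (-7)(-4) − (-1)(-1) = 27
  (-1)(-4) − (1)(-4) = 8
  (1)(7) − (1)(-4) = 11
Sum = 126, so (signed) Area = 126/2 = 63, |Area| = 63.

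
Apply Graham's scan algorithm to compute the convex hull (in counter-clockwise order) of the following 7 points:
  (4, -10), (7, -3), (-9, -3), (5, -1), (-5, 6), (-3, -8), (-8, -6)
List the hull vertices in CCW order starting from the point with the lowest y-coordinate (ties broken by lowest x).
Hull (CCW) = [(4, -10), (7, -3), (5, -1), (-5, 6), (-9, -3), (-8, -6), (-3, -8)]

Graham scan procedure:
  1. Find the pivot p₀ = point with lowest y (tie → lowest x): (4, -10).
  2. Sort the remaining points by polar angle around p₀.
  3. Walk through sorted points, maintaining a stack; pop the top while the last three entries make a non-left turn (cross product ≤ 0).
  4. Final stack is the convex hull in CCW order: (4, -10), (7, -3), (5, -1), (-5, 6), (-9, -3), (-8, -6), (-3, -8).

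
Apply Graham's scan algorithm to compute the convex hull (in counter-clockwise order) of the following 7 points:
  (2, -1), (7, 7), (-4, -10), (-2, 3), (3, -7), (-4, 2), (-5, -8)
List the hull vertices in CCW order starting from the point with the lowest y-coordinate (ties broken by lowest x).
Hull (CCW) = [(-4, -10), (3, -7), (7, 7), (-2, 3), (-4, 2), (-5, -8)]

Graham scan procedure:
  1. Find the pivot p₀ = point with lowest y (tie → lowest x): (-4, -10).
  2. Sort the remaining points by polar angle around p₀.
  3. Walk through sorted points, maintaining a stack; pop the top while the last three entries make a non-left turn (cross product ≤ 0).
  4. Final stack is the convex hull in CCW order: (-4, -10), (3, -7), (7, 7), (-2, 3), (-4, 2), (-5, -8).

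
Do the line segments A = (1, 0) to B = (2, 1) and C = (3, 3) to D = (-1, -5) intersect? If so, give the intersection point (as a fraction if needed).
Yes; intersection at (2, 1) (t = 1 on AB, s = 1/4 on CD)

Parametrize AB as A + t(B − A) = (1 + 1 t, 0 + 1 t) and CD as C + s(D − C) = (3 + -4 s, 3 + -8 s). Solve the linear system for (t, s). Determinant = 4 ≠ 0, so a unique intersection of the containing lines exists. Solution: t = 1, s = 1/4 — both in [0, 1], so the segments cross. Intersection point: (2, 1).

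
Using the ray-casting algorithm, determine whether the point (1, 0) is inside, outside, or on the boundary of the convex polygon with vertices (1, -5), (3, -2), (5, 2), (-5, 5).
The point (1, 0) lies strictly inside the polygon

Cast a horizontal ray to the right from the query point and count how many polygon edges it crosses (each edge strictly once or zero times, handled with the usual half-open convention). 
Parity of crossings → odd ⇒ inside.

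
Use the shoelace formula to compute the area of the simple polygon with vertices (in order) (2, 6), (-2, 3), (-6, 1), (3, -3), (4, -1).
Area = 42

Shoelace formula: Area = (1/2) |Σ_i (x_i · y_{i+1} − x_{i+1} · y_i)| (indices mod n). Compute each cross term:
  (2)(3) − (-2)(6) = 18
  (-2)(1) − (-6)(3) = 16
  (-6)(-3) − (3)(1) = 15
  (3)(-1) − (4)(-3) = 9
  (4)(6) − (2)(-1) = 26
Sum = 84, so (signed) Area = 84/2 = 42, |Area| = 42.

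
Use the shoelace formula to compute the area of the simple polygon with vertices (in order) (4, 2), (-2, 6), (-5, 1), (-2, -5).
Area = 99/2

Shoelace formula: Area = (1/2) |Σ_i (x_i · y_{i+1} − x_{i+1} · y_i)| (indices mod n). Compute each cross term:
  (4)(6) − (-2)(2) = 28
  (-2)(1) − (-5)(6) = 28
  (-5)(-5) − (-2)(1) = 27
  (-2)(2) − (4)(-5) = 16
Sum = 99, so (signed) Area = 99/2 = 99/2, |Area| = 99/2.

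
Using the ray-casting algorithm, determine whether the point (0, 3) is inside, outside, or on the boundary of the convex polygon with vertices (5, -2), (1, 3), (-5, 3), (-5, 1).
The point (0, 3) lies on the polygon boundary

Boundary check: the query satisfies the collinearity and bounding-box conditions for some polygon edge, so it lies exactly on the boundary.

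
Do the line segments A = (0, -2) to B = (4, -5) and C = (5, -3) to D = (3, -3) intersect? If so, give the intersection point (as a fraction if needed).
No (intersection of containing lines falls outside at least one segment)

Parametrize and solve: t = 1/3, s = 11/6. At least one of these is outside [0, 1], so the segments do not intersect.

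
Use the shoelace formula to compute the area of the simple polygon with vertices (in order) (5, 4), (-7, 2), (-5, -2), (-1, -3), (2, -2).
Area = 101/2

Shoelace formula: Area = (1/2) |Σ_i (x_i · y_{i+1} − x_{i+1} · y_i)| (indices mod n). Compute each cross term:
  (5)(2) − (-7)(4) = 38
  (-7)(-2) − (-5)(2) = 24
  (-5)(-3) − (-1)(-2) = 13
  (-1)(-2) − (2)(-3) = 8
  (2)(4) − (5)(-2) = 18
Sum = 101, so (signed) Area = 101/2 = 101/2, |Area| = 101/2.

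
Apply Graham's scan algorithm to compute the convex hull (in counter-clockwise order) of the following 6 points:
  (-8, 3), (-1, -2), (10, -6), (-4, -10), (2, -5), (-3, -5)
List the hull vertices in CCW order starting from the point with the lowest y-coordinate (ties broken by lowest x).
Hull (CCW) = [(-4, -10), (10, -6), (-8, 3)]

Graham scan procedure:
  1. Find the pivot p₀ = point with lowest y (tie → lowest x): (-4, -10).
  2. Sort the remaining points by polar angle around p₀.
  3. Walk through sorted points, maintaining a stack; pop the top while the last three entries make a non-left turn (cross product ≤ 0).
  4. Final stack is the convex hull in CCW order: (-4, -10), (10, -6), (-8, 3).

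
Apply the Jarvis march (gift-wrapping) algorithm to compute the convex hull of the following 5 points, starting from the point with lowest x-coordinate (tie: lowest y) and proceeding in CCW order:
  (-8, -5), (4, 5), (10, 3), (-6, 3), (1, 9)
Hull (CCW) = [(-8, -5), (10, 3), (1, 9), (-6, 3)]

Jarvis march: at each step, from the current hull vertex p, select the next vertex q as the point such that every other point lies strictly to the left of (or on) the directed line p → q. (Equivalently: for every other point r, the cross product (q − p) × (r − p) ≥ 0.)
Starting point (lowest x, tie lowest y): (-8, -5). Wrap until returning to start. Resulting hull: (-8, -5), (10, 3), (1, 9), (-6, 3).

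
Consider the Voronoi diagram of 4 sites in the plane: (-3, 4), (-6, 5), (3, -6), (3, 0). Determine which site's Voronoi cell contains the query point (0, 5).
Nearest site = (-3, 4)

The Voronoi cell of site s contains exactly those query points closer to s than to any other site. Compute squared distances from q = (0, 5) to each site:
  (-3 − 0)² + (4 − 5)² = 10
  (3 − 0)² + (0 − 5)² = 34
  (-6 − 0)² + (5 − 5)² = 36
  (3 − 0)² + (-6 − 5)² = 130
Minimum is attained by (-3, 4), so q lies in its Voronoi cell.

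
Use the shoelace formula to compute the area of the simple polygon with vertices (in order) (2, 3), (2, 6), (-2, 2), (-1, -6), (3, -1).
Area = 33

Shoelace formula: Area = (1/2) |Σ_i (x_i · y_{i+1} − x_{i+1} · y_i)| (indices mod n). Compute each cross term:
  (2)(6) − (2)(3) = 6
  (2)(2) − (-2)(6) = 16
  (-2)(-6) − (-1)(2) = 14
  (-1)(-1) − (3)(-6) = 19
  (3)(3) − (2)(-1) = 11
Sum = 66, so (signed) Area = 66/2 = 33, |Area| = 33.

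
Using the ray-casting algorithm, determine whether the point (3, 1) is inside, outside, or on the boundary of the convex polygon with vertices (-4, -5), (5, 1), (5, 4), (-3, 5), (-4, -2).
The point (3, 1) lies strictly inside the polygon

Cast a horizontal ray to the right from the query point and count how many polygon edges it crosses (each edge strictly once or zero times, handled with the usual half-open convention). 
Parity of crossings → odd ⇒ inside.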